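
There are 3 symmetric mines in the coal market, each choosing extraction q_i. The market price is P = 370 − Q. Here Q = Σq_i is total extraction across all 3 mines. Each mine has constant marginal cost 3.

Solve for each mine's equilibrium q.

91.75

A representative mine's profit is π_i = q_i(370 − Q) − 3q_i, with Q = q_i + Σ_{j≠i} q_j.
First-order condition: 367 − 2q_i − Σ_{j≠i} q_j = 0.
With identical mines, set every q_j = q: then 367 − 2q − 2q = 0, i.e. q = 367/4 = 91.75.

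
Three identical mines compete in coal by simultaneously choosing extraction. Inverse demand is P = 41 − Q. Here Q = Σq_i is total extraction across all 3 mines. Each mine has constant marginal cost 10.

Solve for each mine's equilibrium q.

A representative mine's profit is π_i = q_i(41 − Q) − 10q_i, with Q = q_i + Σ_{j≠i} q_j.
First-order condition: 31 − 2q_i − Σ_{j≠i} q_j = 0.
Imposing symmetry (q_j = q for all j) turns Σ_{j≠i} q_j into 2q, so 31 = 4q and q = 7.75.

7.75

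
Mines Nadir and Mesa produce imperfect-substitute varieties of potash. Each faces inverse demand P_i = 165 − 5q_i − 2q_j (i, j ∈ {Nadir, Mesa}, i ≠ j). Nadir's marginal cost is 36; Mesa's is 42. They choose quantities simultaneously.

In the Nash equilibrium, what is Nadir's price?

90.375

Mine Nadir's profit: π = q_{Nadir}(165 − 5q_{Nadir} − 2q_{Mesa}) − 36q_{Nadir}.
∂π/∂q_{Nadir} = 129 − 10q_{Nadir} − 2q_{Mesa} = 0 ⇒ q_{Nadir} = 12.9 − 0.2q_{Mesa}.
Similarly q_{Mesa} = 12.3 − 0.2q_{Nadir}.
Substituting the second reaction function into the first: q_{Nadir} = 12.9 − 0.2(12.3 − 0.2q_{Nadir}), which gives 0.96q_{Nadir} = 10.44 ⇒ q_{Nadir} = 10.875.
Then q_{Mesa} = 12.3 − 0.2·10.875 = 10.125.
P_{Nadir} = 165 − 5·10.875 − 2·10.125 = 90.375.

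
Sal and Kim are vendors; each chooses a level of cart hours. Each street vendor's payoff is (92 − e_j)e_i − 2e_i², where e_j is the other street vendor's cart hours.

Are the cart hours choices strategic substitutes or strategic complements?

strategic substitutes

Sal's payoff is (92 − e_K)e_S − 2e_S².
∂π/∂e_S = 92 − e_K − 4e_S = 0, so e_S = 23 − 0.25e_K.
The best-response slope de_S/de_K = −0.25 < 0: the reaction function is downward-sloping, so the choices are strategic substitutes.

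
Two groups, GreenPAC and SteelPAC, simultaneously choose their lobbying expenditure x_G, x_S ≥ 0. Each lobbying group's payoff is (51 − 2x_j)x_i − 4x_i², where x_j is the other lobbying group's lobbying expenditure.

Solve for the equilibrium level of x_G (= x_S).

5.1

GreenPAC's payoff is (51 − 2x_S)x_G − 4x_G².
∂π/∂x_G = 51 − 2x_S − 8x_G = 0, so x_G = 6.375 − 0.25x_S.
By symmetry x_S = x_G; substituting into the reaction function, 1.25x_G = 6.375 and x_G = 5.1.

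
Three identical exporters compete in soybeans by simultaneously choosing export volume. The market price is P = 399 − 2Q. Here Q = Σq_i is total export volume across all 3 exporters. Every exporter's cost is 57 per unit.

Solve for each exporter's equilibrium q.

42.75

A representative exporter's profit is π_i = q_i(399 − 2Q) − 57q_i, with Q = q_i + Σ_{j≠i} q_j.
First-order condition: 342 − 4q_i − 2Σ_{j≠i} q_j = 0.
In a symmetric equilibrium every exporter chooses the same q, so Σ_{j≠i} q_j = 2q. The condition becomes 342 − 8q = 0, giving q = 342/8 = 42.75.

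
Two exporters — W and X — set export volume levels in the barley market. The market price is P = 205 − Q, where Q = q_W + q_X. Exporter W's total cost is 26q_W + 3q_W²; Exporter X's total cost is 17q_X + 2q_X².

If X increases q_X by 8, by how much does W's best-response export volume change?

-1

Exporter W's profit: π = q_W(205 − (q_W + q_X)) − 26q_W − 3q_W².
∂π/∂q_W = 179 − 8q_W − q_X = 0, so q_W = 22.375 − 0.125q_X.
The reaction-function slope is −0.125, so an 8-unit rise in q_X moves q_W by −0.125 × 8 = −1. W's best response falls — the actions are strategic substitutes.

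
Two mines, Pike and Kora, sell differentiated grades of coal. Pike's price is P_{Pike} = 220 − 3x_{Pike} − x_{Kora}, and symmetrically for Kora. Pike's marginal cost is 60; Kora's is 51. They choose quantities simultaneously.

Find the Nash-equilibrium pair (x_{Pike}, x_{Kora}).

22.6, 24.4

Mine Pike's profit: π = x_{Pike}(220 − 3x_{Pike} − x_{Kora}) − 60x_{Pike}.
∂π/∂x_{Pike} = 160 − 6x_{Pike} − x_{Kora} = 0 ⇒ x_{Pike} = 80/3 − (1/6)x_{Kora}.
Similarly x_{Kora} = 169/6 − (1/6)x_{Pike}.
Solving the two reaction functions simultaneously: (1 − (−1/6)(−1/6))x_{Pike} = 80/3 − (1/6)·(169/6), so (35/36)x_{Pike} = 791/36 and x_{Pike} = 22.6.
Then x_{Kora} = 169/6 − (1/6)·22.6 = 24.4.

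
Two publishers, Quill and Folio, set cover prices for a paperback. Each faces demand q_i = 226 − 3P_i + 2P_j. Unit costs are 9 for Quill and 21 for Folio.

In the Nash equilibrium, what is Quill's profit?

9576.75

Quill's profit: π = (P_{Quill} − 9)(226 − 3P_{Quill} + 2P_{Folio}).
∂π/∂P_{Quill} = 253 − 6P_{Quill} + 2P_{Folio} = 0 ⇒ P_{Quill} = 253/6 + (1/3)P_{Folio}.
Similarly P_{Folio} = 289/6 + (1/3)P_{Quill}.
Solving the two reaction functions simultaneously: (1 − (1/3)(1/3))P_{Quill} = 253/6 + (1/3)·(289/6), so (8/9)P_{Quill} = 524/9 and P_{Quill} = 65.5.
Then P_{Folio} = 289/6 + (1/3)·65.5 = 70.
q_{Quill} = 226 − 3·65.5 + 2·70 = 169.5.
Profit = (65.5 − 9)·169.5 = 9576.75.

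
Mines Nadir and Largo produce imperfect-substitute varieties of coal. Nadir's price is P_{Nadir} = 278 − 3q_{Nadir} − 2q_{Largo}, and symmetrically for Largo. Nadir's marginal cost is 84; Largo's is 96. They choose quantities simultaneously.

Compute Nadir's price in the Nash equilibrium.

159

Mine Nadir's profit: π = q_{Nadir}(278 − 3q_{Nadir} − 2q_{Largo}) − 84q_{Nadir}.
∂π/∂q_{Nadir} = 194 − 6q_{Nadir} − 2q_{Largo} = 0 ⇒ q_{Nadir} = 97/3 − (1/3)q_{Largo}.
Similarly q_{Largo} = 91/3 − (1/3)q_{Nadir}.
Substituting the second reaction function into the first: q_{Nadir} = 97/3 − (1/3)(91/3 − (1/3)q_{Nadir}), which gives (8/9)q_{Nadir} = 200/9 ⇒ q_{Nadir} = 25.
Then q_{Largo} = 91/3 − (1/3)·25 = 22.
P_{Nadir} = 278 − 3·25 − 2·22 = 159.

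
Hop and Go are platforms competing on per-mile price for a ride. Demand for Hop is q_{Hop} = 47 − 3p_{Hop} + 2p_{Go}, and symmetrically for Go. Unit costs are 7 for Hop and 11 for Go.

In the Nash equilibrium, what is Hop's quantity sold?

Hop's profit: π = (p_{Hop} − 7)(47 − 3p_{Hop} + 2p_{Go}).
∂π/∂p_{Hop} = 68 − 6p_{Hop} + 2p_{Go} = 0 ⇒ p_{Hop} = 34/3 + (1/3)p_{Go}.
Similarly p_{Go} = 40/3 + (1/3)p_{Hop}.
Plugging p_{Go} into Hop's best response: p_{Hop} = 34/3 + (1/3)(40/3 + (1/3)p_{Hop}) ⇒ (8/9)p_{Hop} = 142/9, so p_{Hop} = 17.75.
Then p_{Go} = 40/3 + (1/3)·17.75 = 19.25.
q_{Hop} = 47 − 3·17.75 + 2·19.25 = 32.25.

32.25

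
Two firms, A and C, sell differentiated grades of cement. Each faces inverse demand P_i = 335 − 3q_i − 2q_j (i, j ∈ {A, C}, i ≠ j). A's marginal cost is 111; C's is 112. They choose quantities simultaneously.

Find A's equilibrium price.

Firm A's profit: π = q_A(335 − 3q_A − 2q_C) − 111q_A.
∂π/∂q_A = 224 − 6q_A − 2q_C = 0 ⇒ q_A = 112/3 − (1/3)q_C.
Similarly q_C = 223/6 − (1/3)q_A.
Substituting the second reaction function into the first: q_A = 112/3 − (1/3)(223/6 − (1/3)q_A), which gives (8/9)q_A = 449/18 ⇒ q_A = 28.0625.
Then q_C = 223/6 − (1/3)·28.0625 = 27.8125.
P_A = 335 − 3·28.0625 − 2·27.8125 = 195.1875.

195.1875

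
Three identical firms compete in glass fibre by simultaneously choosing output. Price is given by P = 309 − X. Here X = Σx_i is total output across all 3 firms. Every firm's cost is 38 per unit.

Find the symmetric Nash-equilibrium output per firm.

A representative firm's profit is π_i = x_i(309 − X) − 38x_i, with X = x_i + Σ_{j≠i} x_j.
First-order condition: 271 − 2x_i − Σ_{j≠i} x_j = 0.
Imposing symmetry (x_j = x for all j) turns Σ_{j≠i} x_j into 2x, so 271 = 4x and x = 67.75.

67.75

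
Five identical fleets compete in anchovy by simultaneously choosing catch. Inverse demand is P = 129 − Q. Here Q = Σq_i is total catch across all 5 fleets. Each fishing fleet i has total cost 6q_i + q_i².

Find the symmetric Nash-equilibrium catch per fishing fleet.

A representative fishing fleet's profit is π_i = q_i(129 − Q) − 6q_i − q_i², with Q = q_i + Σ_{j≠i} q_j.
First-order condition: 123 − 4q_i − Σ_{j≠i} q_j = 0.
With identical fishing fleets, set every q_j = q: then 123 − 4q − 4q = 0, i.e. q = 123/8 = 15.375.

15.375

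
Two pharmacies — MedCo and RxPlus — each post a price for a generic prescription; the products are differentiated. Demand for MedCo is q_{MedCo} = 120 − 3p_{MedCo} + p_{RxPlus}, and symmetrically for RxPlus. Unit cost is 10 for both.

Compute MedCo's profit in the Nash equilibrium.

1200

MedCo's profit: π = (p_{MedCo} − 10)(120 − 3p_{MedCo} + p_{RxPlus}).
∂π/∂p_{MedCo} = 150 − 6p_{MedCo} + p_{RxPlus} = 0 ⇒ p_{MedCo} = 25 + (1/6)p_{RxPlus}.
Setting p_{MedCo} = p_{RxPlus} in the reaction function: p_{MedCo} = 25 + (1/6)p_{MedCo}, so p_{MedCo} = 25 / (5/6) = 30.
q_{MedCo} = 120 − 3·30 + 30 = 60.
Profit = (30 − 10)·60 = 1200.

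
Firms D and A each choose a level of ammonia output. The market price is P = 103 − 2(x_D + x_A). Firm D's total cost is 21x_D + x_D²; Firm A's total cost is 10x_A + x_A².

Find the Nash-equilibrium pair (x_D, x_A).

Firm D's profit: π = x_D(103 − 2(x_D + x_A)) − 21x_D − x_D².
∂π/∂x_D = 82 − 6x_D − 2x_A = 0, so x_D = 41/3 − (1/3)x_A.
By the same steps for A: x_A = 15.5 − (1/3)x_D.
Plugging x_A into D's best response: x_D = 41/3 − (1/3)(15.5 − (1/3)x_D) ⇒ (8/9)x_D = 8.5, so x_D = 9.5625.
Then x_A = 15.5 − (1/3)·9.5625 = 12.3125.

9.5625, 12.3125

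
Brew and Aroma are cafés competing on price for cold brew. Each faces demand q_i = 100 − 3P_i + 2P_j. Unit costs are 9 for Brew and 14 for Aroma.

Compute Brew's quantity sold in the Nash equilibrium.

71.0625

Brew's profit: π = (P_{Brew} − 9)(100 − 3P_{Brew} + 2P_{Aroma}).
∂π/∂P_{Brew} = 127 − 6P_{Brew} + 2P_{Aroma} = 0 ⇒ P_{Brew} = 127/6 + (1/3)P_{Aroma}.
Similarly P_{Aroma} = 71/3 + (1/3)P_{Brew}.
Solving the two reaction functions simultaneously: (1 − (1/3)(1/3))P_{Brew} = 127/6 + (1/3)·(71/3), so (8/9)P_{Brew} = 523/18 and P_{Brew} = 32.6875.
Then P_{Aroma} = 71/3 + (1/3)·32.6875 = 34.5625.
q_{Brew} = 100 − 3·32.6875 + 2·34.5625 = 71.0625.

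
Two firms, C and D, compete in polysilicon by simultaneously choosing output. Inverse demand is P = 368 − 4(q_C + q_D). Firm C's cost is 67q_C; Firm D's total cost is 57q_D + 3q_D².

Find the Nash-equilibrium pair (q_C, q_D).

Firm C's profit: π = q_C(368 − 4(q_C + q_D)) − 67q_C.
∂π/∂q_C = 301 − 8q_C − 4q_D = 0, so q_C = 37.625 − 0.5q_D.
For D: ∂π/∂q_D = 311 − 14q_D − 4q_C = 0 ⇒ q_D = 311/14 − (2/7)q_C.
Substituting the second reaction function into the first: q_C = 37.625 − 0.5(311/14 − (2/7)q_C), which gives (6/7)q_C = 1485/56 ⇒ q_C = 30.9375.
Then q_D = 311/14 − (2/7)·30.9375 = 13.375.

30.9375, 13.375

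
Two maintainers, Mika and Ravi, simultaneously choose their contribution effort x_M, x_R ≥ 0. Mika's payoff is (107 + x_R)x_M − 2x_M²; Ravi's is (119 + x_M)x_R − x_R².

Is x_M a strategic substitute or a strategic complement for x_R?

Expanding Mika's payoff: 107x_M + x_Rx_M − 2x_M².
∂π/∂x_M = 107 + x_R − 4x_M = 0, so x_M = 26.75 + 0.25x_R.
The best-response slope dx_M/dx_R = 0.25 > 0: the reaction function is upward-sloping, so the choices are strategic complements.

strategic complements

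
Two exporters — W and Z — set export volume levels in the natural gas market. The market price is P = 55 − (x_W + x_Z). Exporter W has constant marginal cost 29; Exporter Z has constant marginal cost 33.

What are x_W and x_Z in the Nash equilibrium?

10, 6

Exporter W's profit: π = x_W(55 − (x_W + x_Z)) − 29x_W.
∂π/∂x_W = 26 − 2x_W − x_Z = 0, so x_W = 13 − 0.5x_Z.
By the same steps for Z: x_Z = 11 − 0.5x_W.
Substituting the second reaction function into the first: x_W = 13 − 0.5(11 − 0.5x_W), which gives 0.75x_W = 7.5 ⇒ x_W = 10.
Then x_Z = 11 − 0.5·10 = 6.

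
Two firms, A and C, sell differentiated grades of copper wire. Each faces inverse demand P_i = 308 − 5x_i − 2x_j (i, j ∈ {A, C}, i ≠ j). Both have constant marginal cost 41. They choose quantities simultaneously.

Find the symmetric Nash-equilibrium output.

Firm A's profit: π = x_A(308 − 5x_A − 2x_C) − 41x_A.
∂π/∂x_A = 267 − 10x_A − 2x_C = 0 ⇒ x_A = 26.7 − 0.2x_C.
By symmetry x_C = x_A; substituting into the reaction function, 1.2x_A = 26.7 and x_A = 22.25.

22.25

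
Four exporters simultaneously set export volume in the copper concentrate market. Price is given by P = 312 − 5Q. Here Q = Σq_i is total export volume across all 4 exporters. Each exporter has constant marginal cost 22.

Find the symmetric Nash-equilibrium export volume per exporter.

A representative exporter's profit is π_i = q_i(312 − 5Q) − 22q_i, with Q = q_i + Σ_{j≠i} q_j.
First-order condition: 290 − 10q_i − 5Σ_{j≠i} q_j = 0.
With identical exporters, set every q_j = q: then 290 − 10q − 15q = 0, i.e. q = 290/25 = 11.6.

11.6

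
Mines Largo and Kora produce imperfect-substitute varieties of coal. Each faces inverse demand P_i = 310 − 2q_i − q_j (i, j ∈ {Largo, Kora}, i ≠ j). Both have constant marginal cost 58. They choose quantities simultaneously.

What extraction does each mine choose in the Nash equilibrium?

50.4

Mine Largo's profit: π = q_{Largo}(310 − 2q_{Largo} − q_{Kora}) − 58q_{Largo}.
∂π/∂q_{Largo} = 252 − 4q_{Largo} − q_{Kora} = 0 ⇒ q_{Largo} = 63 − 0.25q_{Kora}.
Setting q_{Largo} = q_{Kora} in the reaction function: q_{Largo} = 63 − 0.25q_{Largo}, so q_{Largo} = 63 / 1.25 = 50.4.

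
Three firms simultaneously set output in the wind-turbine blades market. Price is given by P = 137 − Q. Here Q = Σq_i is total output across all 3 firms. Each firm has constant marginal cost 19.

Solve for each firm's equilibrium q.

A representative firm's profit is π_i = q_i(137 − Q) − 19q_i, with Q = q_i + Σ_{j≠i} q_j.
First-order condition: 118 − 2q_i − Σ_{j≠i} q_j = 0.
With identical firms, set every q_j = q: then 118 − 2q − 2q = 0, i.e. q = 118/4 = 29.5.

29.5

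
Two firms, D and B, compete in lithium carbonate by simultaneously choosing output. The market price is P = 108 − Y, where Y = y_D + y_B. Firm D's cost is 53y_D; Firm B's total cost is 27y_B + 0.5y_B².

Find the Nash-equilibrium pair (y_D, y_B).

Firm D's profit: π = y_D(108 − (y_D + y_B)) − 53y_D.
∂π/∂y_D = 55 − 2y_D − y_B = 0, so y_D = 27.5 − 0.5y_B.
For B: ∂π/∂y_B = 81 − 3y_B − y_D = 0 ⇒ y_B = 27 − (1/3)y_D.
Substituting the second reaction function into the first: y_D = 27.5 − 0.5(27 − (1/3)y_D), which gives (5/6)y_D = 14 ⇒ y_D = 16.8.
Then y_B = 27 − (1/3)·16.8 = 21.4.

16.8, 21.4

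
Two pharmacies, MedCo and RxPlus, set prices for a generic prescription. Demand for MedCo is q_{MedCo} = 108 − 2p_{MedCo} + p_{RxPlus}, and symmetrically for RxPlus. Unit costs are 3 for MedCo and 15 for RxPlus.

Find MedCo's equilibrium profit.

MedCo's profit: π = (p_{MedCo} − 3)(108 − 2p_{MedCo} + p_{RxPlus}).
∂π/∂p_{MedCo} = 114 − 4p_{MedCo} + p_{RxPlus} = 0 ⇒ p_{MedCo} = 28.5 + 0.25p_{RxPlus}.
Similarly p_{RxPlus} = 34.5 + 0.25p_{MedCo}.
Plugging p_{RxPlus} into MedCo's best response: p_{MedCo} = 28.5 + 0.25(34.5 + 0.25p_{MedCo}) ⇒ 0.9375p_{MedCo} = 37.125, so p_{MedCo} = 39.6.
Then p_{RxPlus} = 34.5 + 0.25·39.6 = 44.4.
q_{MedCo} = 108 − 2·39.6 + 44.4 = 73.2.
Profit = (39.6 − 3)·73.2 = 2679.12.

2679.12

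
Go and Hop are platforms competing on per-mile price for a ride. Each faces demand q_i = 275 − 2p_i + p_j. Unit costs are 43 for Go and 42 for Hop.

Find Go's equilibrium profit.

11919.68

Go's profit: π = (p_{Go} − 43)(275 − 2p_{Go} + p_{Hop}).
∂π/∂p_{Go} = 361 − 4p_{Go} + p_{Hop} = 0 ⇒ p_{Go} = 90.25 + 0.25p_{Hop}.
Similarly p_{Hop} = 89.75 + 0.25p_{Go}.
Substituting the second reaction function into the first: p_{Go} = 90.25 + 0.25(89.75 + 0.25p_{Go}), which gives 0.9375p_{Go} = 112.6875 ⇒ p_{Go} = 120.2.
Then p_{Hop} = 89.75 + 0.25·120.2 = 119.8.
q_{Go} = 275 − 2·120.2 + 119.8 = 154.4.
Profit = (120.2 − 43)·154.4 = 11919.68.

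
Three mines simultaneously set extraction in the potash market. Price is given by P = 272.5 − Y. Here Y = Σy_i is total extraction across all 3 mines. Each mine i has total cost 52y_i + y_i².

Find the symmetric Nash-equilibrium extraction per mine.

36.75

A representative mine's profit is π_i = y_i(272.5 − Y) − 52y_i − y_i², with Y = y_i + Σ_{j≠i} y_j.
First-order condition: 220.5 − 4y_i − Σ_{j≠i} y_j = 0.
Imposing symmetry (y_j = y for all j) turns Σ_{j≠i} y_j into 2y, so 220.5 = 6y and y = 36.75.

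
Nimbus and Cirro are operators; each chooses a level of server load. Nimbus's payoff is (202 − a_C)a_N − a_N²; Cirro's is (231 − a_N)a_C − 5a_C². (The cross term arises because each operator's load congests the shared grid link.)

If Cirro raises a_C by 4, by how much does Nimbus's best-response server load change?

-2

Expanding Nimbus's payoff: 202a_N − a_Ca_N − a_N².
∂π/∂a_N = 202 − a_C − 2a_N = 0, so a_N = 101 − 0.5a_C.
The reaction-function slope is −0.5, so a 4-unit rise in a_C moves a_N by −0.5 × 4 = −2. Nimbus's best response falls — the actions are strategic substitutes.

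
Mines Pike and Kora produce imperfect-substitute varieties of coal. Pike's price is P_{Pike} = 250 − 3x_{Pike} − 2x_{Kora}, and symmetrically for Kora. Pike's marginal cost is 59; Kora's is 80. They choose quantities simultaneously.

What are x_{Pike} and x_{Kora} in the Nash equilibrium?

25.1875, 19.9375

Mine Pike's profit: π = x_{Pike}(250 − 3x_{Pike} − 2x_{Kora}) − 59x_{Pike}.
∂π/∂x_{Pike} = 191 − 6x_{Pike} − 2x_{Kora} = 0 ⇒ x_{Pike} = 191/6 − (1/3)x_{Kora}.
Similarly x_{Kora} = 85/3 − (1/3)x_{Pike}.
Substituting the second reaction function into the first: x_{Pike} = 191/6 − (1/3)(85/3 − (1/3)x_{Pike}), which gives (8/9)x_{Pike} = 403/18 ⇒ x_{Pike} = 25.1875.
Then x_{Kora} = 85/3 − (1/3)·25.1875 = 19.9375.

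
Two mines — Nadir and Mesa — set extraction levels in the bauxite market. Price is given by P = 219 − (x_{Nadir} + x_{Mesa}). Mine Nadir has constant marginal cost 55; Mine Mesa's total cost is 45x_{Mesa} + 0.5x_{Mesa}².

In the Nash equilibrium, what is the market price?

118.6

Mine Nadir's profit: π = x_{Nadir}(219 − (x_{Nadir} + x_{Mesa})) − 55x_{Nadir}.
∂π/∂x_{Nadir} = 164 − 2x_{Nadir} − x_{Mesa} = 0, so x_{Nadir} = 82 − 0.5x_{Mesa}.
For Mesa: ∂π/∂x_{Mesa} = 174 − 3x_{Mesa} − x_{Nadir} = 0 ⇒ x_{Mesa} = 58 − (1/3)x_{Nadir}.
Substituting the second reaction function into the first: x_{Nadir} = 82 − 0.5(58 − (1/3)x_{Nadir}), which gives (5/6)x_{Nadir} = 53 ⇒ x_{Nadir} = 63.6.
Then x_{Mesa} = 58 − (1/3)·63.6 = 36.8.
Equilibrium price: P = 219 − 100.4 = 118.6.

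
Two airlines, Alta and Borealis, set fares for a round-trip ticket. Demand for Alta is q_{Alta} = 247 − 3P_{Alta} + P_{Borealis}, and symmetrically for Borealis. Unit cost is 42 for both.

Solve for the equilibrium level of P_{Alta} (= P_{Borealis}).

74.6

Alta's profit: π = (P_{Alta} − 42)(247 − 3P_{Alta} + P_{Borealis}).
∂π/∂P_{Alta} = 373 − 6P_{Alta} + P_{Borealis} = 0 ⇒ P_{Alta} = 373/6 + (1/6)P_{Borealis}.
The game is symmetric, so in equilibrium P_{Borealis} = P_{Alta}: the reaction function gives (5/6)P_{Alta} = 373/6, hence P_{Alta} = 74.6.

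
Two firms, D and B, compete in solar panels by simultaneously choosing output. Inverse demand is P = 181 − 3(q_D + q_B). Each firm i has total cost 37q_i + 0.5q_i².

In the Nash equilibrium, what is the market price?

94.6

Firm D's profit: π = q_D(181 − 3(q_D + q_B)) − 37q_D − 0.5q_D².
∂π/∂q_D = 144 − 7q_D − 3q_B = 0, so q_D = 144/7 − (3/7)q_B.
Setting q_D = q_B in the reaction function: q_D = 144/7 − (3/7)q_D, so q_D = (144/7) / (10/7) = 14.4.
Equilibrium price: P = 181 − 3·28.8 = 94.6.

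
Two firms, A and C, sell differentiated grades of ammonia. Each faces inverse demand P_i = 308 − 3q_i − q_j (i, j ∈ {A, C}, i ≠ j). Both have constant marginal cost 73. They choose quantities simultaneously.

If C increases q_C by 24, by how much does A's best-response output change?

-4

Firm A's profit: π = q_A(308 − 3q_A − q_C) − 73q_A.
∂π/∂q_A = 235 − 6q_A − q_C = 0 ⇒ q_A = 235/6 − (1/6)q_C.
The reaction-function slope is −1/6, so a 24-unit rise in q_C moves q_A by −1/6 × 24 = −4. A's best response falls — the actions are strategic substitutes.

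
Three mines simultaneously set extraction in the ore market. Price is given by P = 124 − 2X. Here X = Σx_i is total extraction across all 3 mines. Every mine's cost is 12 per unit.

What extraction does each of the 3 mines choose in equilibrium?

A representative mine's profit is π_i = x_i(124 − 2X) − 12x_i, with X = x_i + Σ_{j≠i} x_j.
First-order condition: 112 − 4x_i − 2Σ_{j≠i} x_j = 0.
Imposing symmetry (x_j = x for all j) turns Σ_{j≠i} x_j into 2x, so 112 = 8x and x = 14.

14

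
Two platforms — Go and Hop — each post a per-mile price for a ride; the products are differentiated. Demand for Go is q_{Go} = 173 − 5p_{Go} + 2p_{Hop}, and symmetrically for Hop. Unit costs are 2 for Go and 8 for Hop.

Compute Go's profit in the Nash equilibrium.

Go's profit: π = (p_{Go} − 2)(173 − 5p_{Go} + 2p_{Hop}).
∂π/∂p_{Go} = 183 − 10p_{Go} + 2p_{Hop} = 0 ⇒ p_{Go} = 18.3 + 0.2p_{Hop}.
Similarly p_{Hop} = 21.3 + 0.2p_{Go}.
Plugging p_{Hop} into Go's best response: p_{Go} = 18.3 + 0.2(21.3 + 0.2p_{Go}) ⇒ 0.96p_{Go} = 22.56, so p_{Go} = 23.5.
Then p_{Hop} = 21.3 + 0.2·23.5 = 26.
q_{Go} = 173 − 5·23.5 + 2·26 = 107.5.
Profit = (23.5 − 2)·107.5 = 2311.25.

2311.25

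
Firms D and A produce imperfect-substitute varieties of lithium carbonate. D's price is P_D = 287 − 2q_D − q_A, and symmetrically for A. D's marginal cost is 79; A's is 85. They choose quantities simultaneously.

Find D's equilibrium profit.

3528

Firm D's profit: π = q_D(287 − 2q_D − q_A) − 79q_D.
∂π/∂q_D = 208 − 4q_D − q_A = 0 ⇒ q_D = 52 − 0.25q_A.
Similarly q_A = 50.5 − 0.25q_D.
Plugging q_A into D's best response: q_D = 52 − 0.25(50.5 − 0.25q_D) ⇒ 0.9375q_D = 39.375, so q_D = 42.
Then q_A = 50.5 − 0.25·42 = 40.
P_D = 287 − 2·42 − 40 = 163.
Profit = (163 − 79)·42 = 3528.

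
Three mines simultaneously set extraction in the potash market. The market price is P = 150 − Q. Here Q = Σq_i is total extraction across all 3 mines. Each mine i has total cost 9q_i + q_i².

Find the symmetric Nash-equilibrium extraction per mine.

23.5

A representative mine's profit is π_i = q_i(150 − Q) − 9q_i − q_i², with Q = q_i + Σ_{j≠i} q_j.
First-order condition: 141 − 4q_i − Σ_{j≠i} q_j = 0.
Imposing symmetry (q_j = q for all j) turns Σ_{j≠i} q_j into 2q, so 141 = 6q and q = 23.5.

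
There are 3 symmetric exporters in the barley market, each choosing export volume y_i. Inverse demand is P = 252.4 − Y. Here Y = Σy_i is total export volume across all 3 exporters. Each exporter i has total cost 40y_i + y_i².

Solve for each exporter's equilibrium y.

A representative exporter's profit is π_i = y_i(252.4 − Y) − 40y_i − y_i², with Y = y_i + Σ_{j≠i} y_j.
First-order condition: 212.4 − 4y_i − Σ_{j≠i} y_j = 0.
In a symmetric equilibrium every exporter chooses the same y, so Σ_{j≠i} y_j = 2y. The condition becomes 212.4 − 6y = 0, giving y = 212.4/6 = 35.4.

35.4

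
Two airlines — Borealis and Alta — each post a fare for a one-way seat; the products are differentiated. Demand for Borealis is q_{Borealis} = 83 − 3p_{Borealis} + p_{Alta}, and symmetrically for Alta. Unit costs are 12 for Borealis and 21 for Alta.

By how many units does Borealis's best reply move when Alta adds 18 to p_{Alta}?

3

Borealis's profit: π = (p_{Borealis} − 12)(83 − 3p_{Borealis} + p_{Alta}).
∂π/∂p_{Borealis} = 119 − 6p_{Borealis} + p_{Alta} = 0 ⇒ p_{Borealis} = 119/6 + (1/6)p_{Alta}.
The reaction-function slope is 1/6, so an 18-unit rise in p_{Alta} moves p_{Borealis} by 1/6 × 18 = 3. Borealis's best response rises — the actions are strategic complements.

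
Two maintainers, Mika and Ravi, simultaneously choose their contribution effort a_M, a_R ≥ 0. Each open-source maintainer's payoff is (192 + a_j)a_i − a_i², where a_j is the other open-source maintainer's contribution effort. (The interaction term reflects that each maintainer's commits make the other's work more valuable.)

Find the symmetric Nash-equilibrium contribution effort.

Mika's payoff is (192 + a_R)a_M − a_M².
∂π/∂a_M = 192 + a_R − 2a_M = 0, so a_M = 96 + 0.5a_R.
Setting a_M = a_R in the reaction function: a_M = 96 + 0.5a_M, so a_M = 96 / 0.5 = 192.

192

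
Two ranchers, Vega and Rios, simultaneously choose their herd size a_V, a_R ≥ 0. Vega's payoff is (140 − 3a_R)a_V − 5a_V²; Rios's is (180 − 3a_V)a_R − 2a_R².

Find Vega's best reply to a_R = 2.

13.4

Expanding Vega's payoff: 140a_V − 3a_Ra_V − 5a_V².
∂π/∂a_V = 140 − 3a_R − 10a_V = 0, so a_V = 14 − 0.3a_R.
At a_R = 2: a_V = 14 − 0.3·2 = 13.4.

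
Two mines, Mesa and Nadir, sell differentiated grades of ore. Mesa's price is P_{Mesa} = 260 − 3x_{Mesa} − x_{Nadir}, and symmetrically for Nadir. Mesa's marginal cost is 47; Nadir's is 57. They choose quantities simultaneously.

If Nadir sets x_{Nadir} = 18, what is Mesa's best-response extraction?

Mine Mesa's profit: π = x_{Mesa}(260 − 3x_{Mesa} − x_{Nadir}) − 47x_{Mesa}.
∂π/∂x_{Mesa} = 213 − 6x_{Mesa} − x_{Nadir} = 0 ⇒ x_{Mesa} = 35.5 − (1/6)x_{Nadir}.
At x_{Nadir} = 18: x_{Mesa} = 35.5 − (1/6)·18 = 32.5.

32.5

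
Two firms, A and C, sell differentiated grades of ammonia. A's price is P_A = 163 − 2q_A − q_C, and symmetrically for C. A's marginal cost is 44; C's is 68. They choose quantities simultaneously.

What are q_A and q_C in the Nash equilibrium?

25.4, 17.4

Firm A's profit: π = q_A(163 − 2q_A − q_C) − 44q_A.
∂π/∂q_A = 119 − 4q_A − q_C = 0 ⇒ q_A = 29.75 − 0.25q_C.
Similarly q_C = 23.75 − 0.25q_A.
Plugging q_C into A's best response: q_A = 29.75 − 0.25(23.75 − 0.25q_A) ⇒ 0.9375q_A = 23.8125, so q_A = 25.4.
Then q_C = 23.75 − 0.25·25.4 = 17.4.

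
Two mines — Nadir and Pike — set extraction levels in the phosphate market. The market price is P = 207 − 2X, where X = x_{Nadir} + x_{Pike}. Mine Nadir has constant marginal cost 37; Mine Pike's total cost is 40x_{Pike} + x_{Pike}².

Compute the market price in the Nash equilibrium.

Mine Nadir's profit: π = x_{Nadir}(207 − 2(x_{Nadir} + x_{Pike})) − 37x_{Nadir}.
∂π/∂x_{Nadir} = 170 − 4x_{Nadir} − 2x_{Pike} = 0, so x_{Nadir} = 42.5 − 0.5x_{Pike}.
For Pike: ∂π/∂x_{Pike} = 167 − 6x_{Pike} − 2x_{Nadir} = 0 ⇒ x_{Pike} = 167/6 − (1/3)x_{Nadir}.
Plugging x_{Pike} into Nadir's best response: x_{Nadir} = 42.5 − 0.5(167/6 − (1/3)x_{Nadir}) ⇒ (5/6)x_{Nadir} = 343/12, so x_{Nadir} = 34.3.
Then x_{Pike} = 167/6 − (1/3)·34.3 = 16.4.
Equilibrium price: P = 207 − 2·50.7 = 105.6.

105.6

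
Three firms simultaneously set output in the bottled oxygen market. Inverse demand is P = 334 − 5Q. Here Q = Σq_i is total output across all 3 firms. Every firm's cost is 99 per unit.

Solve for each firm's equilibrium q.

11.75

A representative firm's profit is π_i = q_i(334 − 5Q) − 99q_i, with Q = q_i + Σ_{j≠i} q_j.
First-order condition: 235 − 10q_i − 5Σ_{j≠i} q_j = 0.
With identical firms, set every q_j = q: then 235 − 10q − 10q = 0, i.e. q = 235/20 = 11.75.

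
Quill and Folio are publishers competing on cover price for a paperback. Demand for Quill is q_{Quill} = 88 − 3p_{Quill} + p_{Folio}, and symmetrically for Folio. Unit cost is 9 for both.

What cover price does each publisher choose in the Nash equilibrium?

Quill's profit: π = (p_{Quill} − 9)(88 − 3p_{Quill} + p_{Folio}).
∂π/∂p_{Quill} = 115 − 6p_{Quill} + p_{Folio} = 0 ⇒ p_{Quill} = 115/6 + (1/6)p_{Folio}.
By symmetry p_{Folio} = p_{Quill}; substituting into the reaction function, (5/6)p_{Quill} = 115/6 and p_{Quill} = 23.

23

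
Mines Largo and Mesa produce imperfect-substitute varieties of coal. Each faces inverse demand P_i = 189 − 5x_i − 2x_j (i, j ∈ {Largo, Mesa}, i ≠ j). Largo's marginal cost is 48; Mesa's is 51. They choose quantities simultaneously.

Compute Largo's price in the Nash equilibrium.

Mine Largo's profit: π = x_{Largo}(189 − 5x_{Largo} − 2x_{Mesa}) − 48x_{Largo}.
∂π/∂x_{Largo} = 141 − 10x_{Largo} − 2x_{Mesa} = 0 ⇒ x_{Largo} = 14.1 − 0.2x_{Mesa}.
Similarly x_{Mesa} = 13.8 − 0.2x_{Largo}.
Solving the two reaction functions simultaneously: (1 − (−0.2)(−0.2))x_{Largo} = 14.1 − 0.2·13.8, so 0.96x_{Largo} = 11.34 and x_{Largo} = 11.8125.
Then x_{Mesa} = 13.8 − 0.2·11.8125 = 11.4375.
P_{Largo} = 189 − 5·11.8125 − 2·11.4375 = 107.0625.

107.0625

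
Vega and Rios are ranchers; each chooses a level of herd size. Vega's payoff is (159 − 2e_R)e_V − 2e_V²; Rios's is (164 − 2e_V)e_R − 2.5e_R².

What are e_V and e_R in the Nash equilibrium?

29.1875, 21.125

Expanding Vega's payoff: 159e_V − 2e_Re_V − 2e_V².
∂π/∂e_V = 159 − 2e_R − 4e_V = 0, so e_V = 39.75 − 0.5e_R.
Likewise for Rios: e_R = 32.8 − 0.4e_V.
Solving the two reaction functions simultaneously: (1 − (−0.5)(−0.4))e_V = 39.75 − 0.5·32.8, so 0.8e_V = 23.35 and e_V = 29.1875.
Then e_R = 32.8 − 0.4·29.1875 = 21.125.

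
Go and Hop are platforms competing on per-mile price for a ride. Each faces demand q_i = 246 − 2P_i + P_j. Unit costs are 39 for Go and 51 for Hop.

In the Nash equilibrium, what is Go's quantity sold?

Go's profit: π = (P_{Go} − 39)(246 − 2P_{Go} + P_{Hop}).
∂π/∂P_{Go} = 324 − 4P_{Go} + P_{Hop} = 0 ⇒ P_{Go} = 81 + 0.25P_{Hop}.
Similarly P_{Hop} = 87 + 0.25P_{Go}.
Solving the two reaction functions simultaneously: (1 − (0.25)(0.25))P_{Go} = 81 + 0.25·87, so 0.9375P_{Go} = 102.75 and P_{Go} = 109.6.
Then P_{Hop} = 87 + 0.25·109.6 = 114.4.
q_{Go} = 246 − 2·109.6 + 114.4 = 141.2.

141.2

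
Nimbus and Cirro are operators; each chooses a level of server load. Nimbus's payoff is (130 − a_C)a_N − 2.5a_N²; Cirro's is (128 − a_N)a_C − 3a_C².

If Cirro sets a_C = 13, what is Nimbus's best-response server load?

Expanding Nimbus's payoff: 130a_N − a_Ca_N − 2.5a_N².
∂π/∂a_N = 130 − a_C − 5a_N = 0, so a_N = 26 − 0.2a_C.
At a_C = 13: a_N = 26 − 0.2·13 = 23.4.

23.4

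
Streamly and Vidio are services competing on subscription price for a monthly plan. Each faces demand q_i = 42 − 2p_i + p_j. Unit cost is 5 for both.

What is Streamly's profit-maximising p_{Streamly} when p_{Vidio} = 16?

Streamly's profit: π = (p_{Streamly} − 5)(42 − 2p_{Streamly} + p_{Vidio}).
∂π/∂p_{Streamly} = 52 − 4p_{Streamly} + p_{Vidio} = 0 ⇒ p_{Streamly} = 13 + 0.25p_{Vidio}.
At p_{Vidio} = 16: p_{Streamly} = 13 + 0.25·16 = 17.

17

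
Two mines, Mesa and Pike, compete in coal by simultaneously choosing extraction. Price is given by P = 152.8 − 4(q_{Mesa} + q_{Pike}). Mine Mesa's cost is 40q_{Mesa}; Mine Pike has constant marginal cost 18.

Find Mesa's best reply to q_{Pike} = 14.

7.1

Mine Mesa's profit: π = q_{Mesa}(152.8 − 4(q_{Mesa} + q_{Pike})) − 40q_{Mesa}.
∂π/∂q_{Mesa} = 112.8 − 8q_{Mesa} − 4q_{Pike} = 0, so q_{Mesa} = 14.1 − 0.5q_{Pike}.
At q_{Pike} = 14: q_{Mesa} = 14.1 − 0.5·14 = 7.1.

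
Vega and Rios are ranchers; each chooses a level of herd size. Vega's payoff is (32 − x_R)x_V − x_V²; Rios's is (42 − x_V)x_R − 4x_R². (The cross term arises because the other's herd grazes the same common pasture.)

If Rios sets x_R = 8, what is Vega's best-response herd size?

Expanding Vega's payoff: 32x_V − x_Rx_V − x_V².
∂π/∂x_V = 32 − x_R − 2x_V = 0, so x_V = 16 − 0.5x_R.
At x_R = 8: x_V = 16 − 0.5·8 = 12.

12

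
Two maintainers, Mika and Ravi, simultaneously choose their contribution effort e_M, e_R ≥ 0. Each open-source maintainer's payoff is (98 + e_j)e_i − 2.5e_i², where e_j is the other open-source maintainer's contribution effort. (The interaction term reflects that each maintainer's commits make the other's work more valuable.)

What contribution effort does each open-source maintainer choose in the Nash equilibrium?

Mika's payoff is (98 + e_R)e_M − 2.5e_M².
∂π/∂e_M = 98 + e_R − 5e_M = 0, so e_M = 19.6 + 0.2e_R.
By symmetry e_R = e_M; substituting into the reaction function, 0.8e_M = 19.6 and e_M = 24.5.

24.5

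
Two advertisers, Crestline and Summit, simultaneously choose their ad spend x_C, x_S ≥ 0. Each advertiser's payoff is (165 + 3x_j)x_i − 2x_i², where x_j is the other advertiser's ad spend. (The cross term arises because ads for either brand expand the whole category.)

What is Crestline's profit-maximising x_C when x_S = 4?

Crestline's payoff is (165 + 3x_S)x_C − 2x_C².
∂π/∂x_C = 165 + 3x_S − 4x_C = 0, so x_C = 41.25 + 0.75x_S.
At x_S = 4: x_C = 41.25 + 0.75·4 = 44.25.

44.25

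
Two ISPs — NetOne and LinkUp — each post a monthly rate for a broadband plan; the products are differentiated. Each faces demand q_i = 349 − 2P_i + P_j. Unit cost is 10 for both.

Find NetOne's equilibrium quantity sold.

NetOne's profit: π = (P_{NetOne} − 10)(349 − 2P_{NetOne} + P_{LinkUp}).
∂π/∂P_{NetOne} = 369 − 4P_{NetOne} + P_{LinkUp} = 0 ⇒ P_{NetOne} = 92.25 + 0.25P_{LinkUp}.
Setting P_{NetOne} = P_{LinkUp} in the reaction function: P_{NetOne} = 92.25 + 0.25P_{NetOne}, so P_{NetOne} = 92.25 / 0.75 = 123.
q_{NetOne} = 349 − 2·123 + 123 = 226.

226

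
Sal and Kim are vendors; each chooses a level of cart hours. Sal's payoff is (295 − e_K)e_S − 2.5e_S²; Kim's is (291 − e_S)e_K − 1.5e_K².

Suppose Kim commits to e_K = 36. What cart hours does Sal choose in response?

51.8

Expanding Sal's payoff: 295e_S − e_Ke_S − 2.5e_S².
∂π/∂e_S = 295 − e_K − 5e_S = 0, so e_S = 59 − 0.2e_K.
At e_K = 36: e_S = 59 − 0.2·36 = 51.8.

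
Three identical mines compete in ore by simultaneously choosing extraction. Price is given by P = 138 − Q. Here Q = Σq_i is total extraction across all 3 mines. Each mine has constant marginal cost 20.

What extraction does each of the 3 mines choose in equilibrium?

29.5

A representative mine's profit is π_i = q_i(138 − Q) − 20q_i, with Q = q_i + Σ_{j≠i} q_j.
First-order condition: 118 − 2q_i − Σ_{j≠i} q_j = 0.
Imposing symmetry (q_j = q for all j) turns Σ_{j≠i} q_j into 2q, so 118 = 4q and q = 29.5.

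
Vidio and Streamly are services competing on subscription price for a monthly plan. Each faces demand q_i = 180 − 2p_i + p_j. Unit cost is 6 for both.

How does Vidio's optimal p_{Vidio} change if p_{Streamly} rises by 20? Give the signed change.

5

Vidio's profit: π = (p_{Vidio} − 6)(180 − 2p_{Vidio} + p_{Streamly}).
∂π/∂p_{Vidio} = 192 − 4p_{Vidio} + p_{Streamly} = 0 ⇒ p_{Vidio} = 48 + 0.25p_{Streamly}.
The reaction-function slope is 0.25, so a 20-unit rise in p_{Streamly} moves p_{Vidio} by 0.25 × 20 = 5. Vidio's best response rises — the actions are strategic complements.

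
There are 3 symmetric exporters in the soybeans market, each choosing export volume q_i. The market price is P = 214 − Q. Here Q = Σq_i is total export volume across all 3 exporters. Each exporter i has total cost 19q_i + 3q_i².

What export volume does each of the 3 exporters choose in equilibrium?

A representative exporter's profit is π_i = q_i(214 − Q) − 19q_i − 3q_i², with Q = q_i + Σ_{j≠i} q_j.
First-order condition: 195 − 8q_i − Σ_{j≠i} q_j = 0.
Imposing symmetry (q_j = q for all j) turns Σ_{j≠i} q_j into 2q, so 195 = 10q and q = 19.5.

19.5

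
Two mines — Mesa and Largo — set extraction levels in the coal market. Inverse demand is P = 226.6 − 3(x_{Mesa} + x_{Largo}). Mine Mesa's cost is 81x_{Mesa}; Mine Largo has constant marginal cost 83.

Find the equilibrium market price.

130.2

Mine Mesa's profit: π = x_{Mesa}(226.6 − 3(x_{Mesa} + x_{Largo})) − 81x_{Mesa}.
∂π/∂x_{Mesa} = 145.6 − 6x_{Mesa} − 3x_{Largo} = 0, so x_{Mesa} = 364/15 − 0.5x_{Largo}.
By the same steps for Largo: x_{Largo} = 359/15 − 0.5x_{Mesa}.
Substituting the second reaction function into the first: x_{Mesa} = 364/15 − 0.5(359/15 − 0.5x_{Mesa}), which gives 0.75x_{Mesa} = 12.3 ⇒ x_{Mesa} = 16.4.
Then x_{Largo} = 359/15 − 0.5·16.4 = 236/15.
Equilibrium price: P = 226.6 − 3·(482/15) = 130.2.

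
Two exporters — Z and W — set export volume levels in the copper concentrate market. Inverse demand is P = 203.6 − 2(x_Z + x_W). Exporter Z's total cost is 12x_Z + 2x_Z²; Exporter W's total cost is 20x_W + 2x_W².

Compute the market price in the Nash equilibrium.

Exporter Z's profit: π = x_Z(203.6 − 2(x_Z + x_W)) − 12x_Z − 2x_Z².
∂π/∂x_Z = 191.6 − 8x_Z − 2x_W = 0, so x_Z = 23.95 − 0.25x_W.
By the same steps for W: x_W = 22.95 − 0.25x_Z.
Solving the two reaction functions simultaneously: (1 − (−0.25)(−0.25))x_Z = 23.95 − 0.25·22.95, so 0.9375x_Z = 18.2125 and x_Z = 1457/75.
Then x_W = 22.95 − 0.25·(1457/75) = 1357/75.
Equilibrium price: P = 203.6 − 2·37.52 = 128.56.

128.56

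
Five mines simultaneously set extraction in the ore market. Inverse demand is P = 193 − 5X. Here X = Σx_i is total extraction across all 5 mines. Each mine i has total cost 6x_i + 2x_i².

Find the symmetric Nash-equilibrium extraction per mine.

A representative mine's profit is π_i = x_i(193 − 5X) − 6x_i − 2x_i², with X = x_i + Σ_{j≠i} x_j.
First-order condition: 187 − 14x_i − 5Σ_{j≠i} x_j = 0.
In a symmetric equilibrium every mine chooses the same x, so Σ_{j≠i} x_j = 4x. The condition becomes 187 − 34x = 0, giving x = 187/34 = 5.5.

5.5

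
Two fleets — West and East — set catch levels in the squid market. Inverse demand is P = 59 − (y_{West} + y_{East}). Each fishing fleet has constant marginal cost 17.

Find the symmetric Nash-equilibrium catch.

Fishing fleet West's profit: π = y_{West}(59 − (y_{West} + y_{East})) − 17y_{West}.
∂π/∂y_{West} = 42 − 2y_{West} − y_{East} = 0, so y_{West} = 21 − 0.5y_{East}.
The game is symmetric, so in equilibrium y_{East} = y_{West}: the reaction function gives 1.5y_{West} = 21, hence y_{West} = 14.

14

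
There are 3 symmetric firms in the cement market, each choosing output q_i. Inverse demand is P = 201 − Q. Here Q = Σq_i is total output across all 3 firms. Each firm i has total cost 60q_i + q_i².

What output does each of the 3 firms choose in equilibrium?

23.5

A representative firm's profit is π_i = q_i(201 − Q) − 60q_i − q_i², with Q = q_i + Σ_{j≠i} q_j.
First-order condition: 141 − 4q_i − Σ_{j≠i} q_j = 0.
With identical firms, set every q_j = q: then 141 − 4q − 2q = 0, i.e. q = 141/6 = 23.5.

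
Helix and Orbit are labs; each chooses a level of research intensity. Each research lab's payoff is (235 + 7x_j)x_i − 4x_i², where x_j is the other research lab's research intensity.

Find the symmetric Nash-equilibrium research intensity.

235

Helix's payoff is (235 + 7x_O)x_H − 4x_H².
∂π/∂x_H = 235 + 7x_O − 8x_H = 0, so x_H = 29.375 + 0.875x_O.
Setting x_H = x_O in the reaction function: x_H = 29.375 + 0.875x_H, so x_H = 29.375 / 0.125 = 235.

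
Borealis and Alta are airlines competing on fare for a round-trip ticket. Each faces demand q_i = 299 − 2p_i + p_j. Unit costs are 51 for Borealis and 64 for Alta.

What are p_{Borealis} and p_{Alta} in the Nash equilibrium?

135.4, 140.6

Borealis's profit: π = (p_{Borealis} − 51)(299 − 2p_{Borealis} + p_{Alta}).
∂π/∂p_{Borealis} = 401 − 4p_{Borealis} + p_{Alta} = 0 ⇒ p_{Borealis} = 100.25 + 0.25p_{Alta}.
Similarly p_{Alta} = 106.75 + 0.25p_{Borealis}.
Substituting the second reaction function into the first: p_{Borealis} = 100.25 + 0.25(106.75 + 0.25p_{Borealis}), which gives 0.9375p_{Borealis} = 126.9375 ⇒ p_{Borealis} = 135.4.
Then p_{Alta} = 106.75 + 0.25·135.4 = 140.6.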